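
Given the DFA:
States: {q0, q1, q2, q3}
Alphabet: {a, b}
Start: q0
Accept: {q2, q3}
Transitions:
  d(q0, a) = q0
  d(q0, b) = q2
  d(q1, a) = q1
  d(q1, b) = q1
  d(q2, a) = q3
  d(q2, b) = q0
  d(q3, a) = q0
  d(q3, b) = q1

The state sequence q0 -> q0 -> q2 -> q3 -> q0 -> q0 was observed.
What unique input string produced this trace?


Trace back each transition to find the symbol:
  q0 --[a]--> q0
  q0 --[b]--> q2
  q2 --[a]--> q3
  q3 --[a]--> q0
  q0 --[a]--> q0

"abaaa"


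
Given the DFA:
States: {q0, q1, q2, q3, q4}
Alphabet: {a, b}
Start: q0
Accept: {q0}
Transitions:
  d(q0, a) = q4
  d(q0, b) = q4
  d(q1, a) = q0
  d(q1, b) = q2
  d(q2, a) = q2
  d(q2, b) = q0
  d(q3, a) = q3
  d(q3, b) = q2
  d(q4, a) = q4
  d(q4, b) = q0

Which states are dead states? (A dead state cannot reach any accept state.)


Forward reachability from each state:
  q0 -> reaches accept state q0 (live)
  q1 -> reaches accept state q0 (live)
  q2 -> reaches accept state q0 (live)
  q3 -> reaches accept state q0 (live)
  q4 -> reaches accept state q0 (live)

None (all states can reach an accept state)


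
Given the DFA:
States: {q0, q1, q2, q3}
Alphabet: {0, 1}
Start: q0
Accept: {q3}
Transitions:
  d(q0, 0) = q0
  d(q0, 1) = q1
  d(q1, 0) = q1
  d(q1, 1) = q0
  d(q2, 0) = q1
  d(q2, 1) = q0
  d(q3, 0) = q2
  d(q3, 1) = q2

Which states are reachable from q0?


BFS from q0:
  layer 0: {q0}
  layer 1: {q1}

{q0, q1}


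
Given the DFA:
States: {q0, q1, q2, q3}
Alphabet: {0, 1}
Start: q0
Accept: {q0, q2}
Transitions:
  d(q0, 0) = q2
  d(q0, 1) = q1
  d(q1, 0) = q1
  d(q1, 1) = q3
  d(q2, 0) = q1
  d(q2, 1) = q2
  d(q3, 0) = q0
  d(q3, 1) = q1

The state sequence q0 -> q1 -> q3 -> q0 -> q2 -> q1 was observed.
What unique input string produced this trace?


Trace back each transition to find the symbol:
  q0 --[1]--> q1
  q1 --[1]--> q3
  q3 --[0]--> q0
  q0 --[0]--> q2
  q2 --[0]--> q1

"11000"


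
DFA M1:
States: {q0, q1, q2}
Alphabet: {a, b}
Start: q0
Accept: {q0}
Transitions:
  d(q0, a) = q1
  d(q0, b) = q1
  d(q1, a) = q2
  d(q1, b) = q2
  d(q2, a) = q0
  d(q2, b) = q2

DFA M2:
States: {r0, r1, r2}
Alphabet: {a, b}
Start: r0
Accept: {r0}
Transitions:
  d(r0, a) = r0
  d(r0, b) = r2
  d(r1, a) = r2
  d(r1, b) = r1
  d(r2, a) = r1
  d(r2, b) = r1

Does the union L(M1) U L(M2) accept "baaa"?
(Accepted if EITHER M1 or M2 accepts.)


M1: final=q1 accepted=False
M2: final=r1 accepted=False

No, union rejects (neither accepts)


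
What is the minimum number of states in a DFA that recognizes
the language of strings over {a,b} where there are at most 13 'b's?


States: count = 0, 1, ..., 13 (all accepting; 14 states), plus a dead state for count > 13.
Total: 14 + 1 = 15.

15


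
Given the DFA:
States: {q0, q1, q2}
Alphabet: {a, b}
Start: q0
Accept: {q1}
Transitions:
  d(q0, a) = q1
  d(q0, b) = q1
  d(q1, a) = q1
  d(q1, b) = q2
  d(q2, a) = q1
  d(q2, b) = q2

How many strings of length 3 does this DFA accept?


Enumerating all length-3 strings:
  "aaa" -> q1 [accept]
  "aab" -> q2 [reject]
  "aba" -> q1 [accept]
  "abb" -> q2 [reject]
  "baa" -> q1 [accept]
  "bab" -> q2 [reject]
  "bba" -> q1 [accept]
  "bbb" -> q2 [reject]

4 out of 8


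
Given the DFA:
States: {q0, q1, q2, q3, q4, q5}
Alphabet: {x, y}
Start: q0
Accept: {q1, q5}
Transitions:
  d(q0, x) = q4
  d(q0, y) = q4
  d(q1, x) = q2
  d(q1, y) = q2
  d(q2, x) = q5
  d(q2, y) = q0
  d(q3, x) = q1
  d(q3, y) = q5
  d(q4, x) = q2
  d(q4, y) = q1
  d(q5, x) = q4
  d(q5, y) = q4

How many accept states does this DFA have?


Accept states listed: {q1, q5}
Counting: q1(1) q5(2)

2


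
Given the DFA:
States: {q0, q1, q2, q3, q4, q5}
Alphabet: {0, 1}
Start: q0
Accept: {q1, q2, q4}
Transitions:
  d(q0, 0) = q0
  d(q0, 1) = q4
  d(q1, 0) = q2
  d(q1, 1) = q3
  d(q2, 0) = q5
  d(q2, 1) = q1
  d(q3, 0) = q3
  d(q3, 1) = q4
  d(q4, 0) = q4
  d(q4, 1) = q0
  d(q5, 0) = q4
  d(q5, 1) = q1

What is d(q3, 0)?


Looking up transition d(q3, 0)

q3


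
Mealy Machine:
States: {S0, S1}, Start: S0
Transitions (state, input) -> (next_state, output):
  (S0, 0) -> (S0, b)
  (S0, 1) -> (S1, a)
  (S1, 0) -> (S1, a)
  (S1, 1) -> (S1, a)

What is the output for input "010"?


Step-by-step:
  (S0, 0) -> (S0, b)
  (S0, 1) -> (S1, a)
  (S1, 0) -> (S1, a)

"baa"


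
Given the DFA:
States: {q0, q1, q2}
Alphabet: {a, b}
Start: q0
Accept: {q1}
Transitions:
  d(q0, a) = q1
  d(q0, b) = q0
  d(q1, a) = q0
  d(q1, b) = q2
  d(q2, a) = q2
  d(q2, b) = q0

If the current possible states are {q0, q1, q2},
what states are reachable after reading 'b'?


Apply transition on 'b' from each current state:
  d(q0, b) = q0
  d(q1, b) = q2
  d(q2, b) = q0

{q0, q2}


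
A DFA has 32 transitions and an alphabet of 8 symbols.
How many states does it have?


Each state has exactly one transition per symbol.
states = transitions / |alphabet| = 32 / 8 = 4

4


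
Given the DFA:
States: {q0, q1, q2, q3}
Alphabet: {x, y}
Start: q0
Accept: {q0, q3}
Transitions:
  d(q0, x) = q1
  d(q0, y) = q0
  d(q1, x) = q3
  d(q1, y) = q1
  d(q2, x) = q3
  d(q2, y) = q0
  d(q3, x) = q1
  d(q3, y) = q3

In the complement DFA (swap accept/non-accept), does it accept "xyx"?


Trace: q0 -> q1 -> q1 -> q3
Final: q3
Original accept: {q0, q3}
Complement: q3 is in original accept

No, complement rejects (original accepts)


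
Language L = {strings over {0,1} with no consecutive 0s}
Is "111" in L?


'00' does not occur

Yes, "111" is in L


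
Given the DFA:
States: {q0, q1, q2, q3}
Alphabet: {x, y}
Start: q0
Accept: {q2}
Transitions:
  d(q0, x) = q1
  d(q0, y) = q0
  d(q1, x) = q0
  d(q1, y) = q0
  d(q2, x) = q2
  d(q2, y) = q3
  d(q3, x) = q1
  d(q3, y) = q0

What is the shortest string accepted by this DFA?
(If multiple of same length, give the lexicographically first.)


BFS by string length (lex-first path to each state shown):
  len 0: q0<-""
  len 1: q0<-"y", q1<-"x"
  len 2: q0<-"xx", q1<-"yx"
  len 3: q0<-"xxy", q1<-"xxx"
  len 4: q0<-"xxxx", q1<-"xxyx"
  len 5: q0<-"xxxxy", q1<-"xxxxx"
  len 6: q0<-"xxxxxx", q1<-"xxxxyx"
  len 7: q0<-"xxxxxxy", q1<-"xxxxxxx"
  len 8: q0<-"xxxxxxxx", q1<-"xxxxxxyx"

No string accepted (empty language)


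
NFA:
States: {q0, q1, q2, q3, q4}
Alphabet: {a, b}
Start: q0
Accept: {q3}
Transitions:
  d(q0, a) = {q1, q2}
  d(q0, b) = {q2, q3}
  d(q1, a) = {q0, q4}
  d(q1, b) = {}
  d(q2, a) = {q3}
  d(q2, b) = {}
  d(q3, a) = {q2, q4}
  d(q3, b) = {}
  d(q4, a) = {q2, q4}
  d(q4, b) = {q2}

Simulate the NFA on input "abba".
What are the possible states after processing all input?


Start: {q0}
  --a--> {q1, q2}
  --b--> {}
  --b--> {}
  --a--> {}

{} (empty set, no valid transitions)


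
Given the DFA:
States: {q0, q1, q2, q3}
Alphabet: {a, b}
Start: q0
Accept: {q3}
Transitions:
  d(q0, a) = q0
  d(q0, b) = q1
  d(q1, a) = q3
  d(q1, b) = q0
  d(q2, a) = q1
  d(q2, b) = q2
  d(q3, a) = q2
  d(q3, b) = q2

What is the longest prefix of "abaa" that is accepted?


Run the DFA, marking each prefix where the state is accepting:
  "" -> q0 [reject]
  "a" -> q0 [reject]
  "ab" -> q1 [reject]
  "aba" -> q3 [accept]
  "abaa" -> q2 [reject]

"aba"


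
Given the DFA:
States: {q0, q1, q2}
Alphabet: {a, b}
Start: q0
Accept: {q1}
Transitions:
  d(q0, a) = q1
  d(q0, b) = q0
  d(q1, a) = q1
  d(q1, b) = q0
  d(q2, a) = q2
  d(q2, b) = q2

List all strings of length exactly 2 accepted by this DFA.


All strings of length 2: 4 total
Accepted: 2

"aa", "ba"


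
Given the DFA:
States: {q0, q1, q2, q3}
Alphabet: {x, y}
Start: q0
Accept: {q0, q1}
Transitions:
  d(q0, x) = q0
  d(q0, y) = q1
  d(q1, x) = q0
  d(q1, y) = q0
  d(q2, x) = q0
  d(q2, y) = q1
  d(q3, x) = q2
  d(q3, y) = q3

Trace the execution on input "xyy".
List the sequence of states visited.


Input: xyy
d(q0, x) = q0
d(q0, y) = q1
d(q1, y) = q0


q0 -> q0 -> q1 -> q0


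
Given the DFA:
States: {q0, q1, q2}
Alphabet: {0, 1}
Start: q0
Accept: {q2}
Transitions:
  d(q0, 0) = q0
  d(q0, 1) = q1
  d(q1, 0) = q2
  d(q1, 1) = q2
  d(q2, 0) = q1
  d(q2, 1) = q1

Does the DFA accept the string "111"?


Trace: q0 -> q1 -> q2 -> q1
Final state: q1
Accept states: {q2}

No, rejected (final state q1 is not an accept state)


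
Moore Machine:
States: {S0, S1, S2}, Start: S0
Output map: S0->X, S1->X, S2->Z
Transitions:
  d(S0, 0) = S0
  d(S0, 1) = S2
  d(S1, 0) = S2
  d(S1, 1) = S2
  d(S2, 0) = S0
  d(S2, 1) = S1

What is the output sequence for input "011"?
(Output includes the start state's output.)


Start: S0 (output X)
  --0--> S0 (output X)
  --1--> S2 (output Z)
  --1--> S1 (output X)

"XXZX"


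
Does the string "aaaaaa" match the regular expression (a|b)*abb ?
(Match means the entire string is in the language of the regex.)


|string| = 6; first = 'a'; last = 'a'

No, "aaaaaa" does not match (a|b)*abb


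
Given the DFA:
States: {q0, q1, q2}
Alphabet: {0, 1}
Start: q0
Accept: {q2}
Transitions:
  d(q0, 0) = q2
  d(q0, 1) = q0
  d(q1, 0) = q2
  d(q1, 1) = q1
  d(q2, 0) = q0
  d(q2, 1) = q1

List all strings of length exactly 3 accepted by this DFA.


All strings of length 3: 8 total
Accepted: 3

"000", "010", "110"


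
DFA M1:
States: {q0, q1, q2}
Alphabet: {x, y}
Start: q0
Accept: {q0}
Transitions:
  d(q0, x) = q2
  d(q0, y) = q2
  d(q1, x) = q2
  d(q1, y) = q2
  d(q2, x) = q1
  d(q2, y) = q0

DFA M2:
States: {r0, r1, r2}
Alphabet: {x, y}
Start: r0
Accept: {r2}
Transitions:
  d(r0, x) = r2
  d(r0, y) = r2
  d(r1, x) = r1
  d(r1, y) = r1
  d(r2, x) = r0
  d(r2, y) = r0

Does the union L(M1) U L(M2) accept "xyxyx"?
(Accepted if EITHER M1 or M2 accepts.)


M1: final=q2 accepted=False
M2: final=r2 accepted=True

Yes, union accepts


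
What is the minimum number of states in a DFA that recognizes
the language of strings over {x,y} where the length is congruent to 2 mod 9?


States track (length) mod 9.
Need 9 states: one per remainder 0..8; accept = remainder 2.

9


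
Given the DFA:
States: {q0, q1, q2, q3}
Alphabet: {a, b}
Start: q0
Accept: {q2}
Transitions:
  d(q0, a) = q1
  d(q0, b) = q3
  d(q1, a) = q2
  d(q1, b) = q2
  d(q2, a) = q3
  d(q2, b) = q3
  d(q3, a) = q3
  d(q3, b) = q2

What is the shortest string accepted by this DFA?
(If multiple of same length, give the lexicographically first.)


BFS by string length (lex-first path to each state shown):
  len 0: q0<-""
  len 1: q1<-"a", q3<-"b"
  len 2: q2<-"aa", q3<-"ba"
Found accept state at length 2.

"aa"


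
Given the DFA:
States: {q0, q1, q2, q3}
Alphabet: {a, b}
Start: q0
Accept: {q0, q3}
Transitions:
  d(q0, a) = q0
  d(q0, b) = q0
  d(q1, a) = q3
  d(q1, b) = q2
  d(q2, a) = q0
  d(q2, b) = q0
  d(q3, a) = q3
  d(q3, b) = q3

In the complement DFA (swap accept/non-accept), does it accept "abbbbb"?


Trace: q0 -> q0 -> q0 -> q0 -> q0 -> q0 -> q0
Final: q0
Original accept: {q0, q3}
Complement: q0 is in original accept

No, complement rejects (original accepts)


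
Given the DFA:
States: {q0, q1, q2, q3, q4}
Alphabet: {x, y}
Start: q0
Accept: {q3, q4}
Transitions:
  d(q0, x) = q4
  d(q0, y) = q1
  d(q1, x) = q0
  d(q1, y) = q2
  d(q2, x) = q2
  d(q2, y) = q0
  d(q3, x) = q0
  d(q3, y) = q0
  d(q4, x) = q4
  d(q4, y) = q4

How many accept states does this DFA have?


Accept states listed: {q3, q4}
Counting: q3(1) q4(2)

2


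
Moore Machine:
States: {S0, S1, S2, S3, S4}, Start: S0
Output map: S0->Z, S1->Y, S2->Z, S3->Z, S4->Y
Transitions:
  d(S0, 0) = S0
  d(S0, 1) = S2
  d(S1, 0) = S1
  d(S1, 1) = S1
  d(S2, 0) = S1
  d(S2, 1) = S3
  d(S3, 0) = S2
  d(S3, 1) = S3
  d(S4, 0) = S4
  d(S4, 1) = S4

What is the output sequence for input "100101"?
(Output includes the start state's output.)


Start: S0 (output Z)
  --1--> S2 (output Z)
  --0--> S1 (output Y)
  --0--> S1 (output Y)
  --1--> S1 (output Y)
  --0--> S1 (output Y)
  --1--> S1 (output Y)

"ZZYYYYY"


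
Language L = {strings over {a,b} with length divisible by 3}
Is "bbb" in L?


length = 3; 3 mod 3 = 0

Yes, "bbb" is in L


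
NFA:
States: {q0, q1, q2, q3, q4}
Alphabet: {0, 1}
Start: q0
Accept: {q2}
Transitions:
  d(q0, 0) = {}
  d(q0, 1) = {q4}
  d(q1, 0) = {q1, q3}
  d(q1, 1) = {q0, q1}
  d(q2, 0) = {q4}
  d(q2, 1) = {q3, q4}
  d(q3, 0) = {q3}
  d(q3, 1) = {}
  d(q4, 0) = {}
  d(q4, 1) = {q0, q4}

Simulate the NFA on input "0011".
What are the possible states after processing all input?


Start: {q0}
  --0--> {}
  --0--> {}
  --1--> {}
  --1--> {}

{} (empty set, no valid transitions)


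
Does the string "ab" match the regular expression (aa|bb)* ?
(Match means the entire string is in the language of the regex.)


|string| = 2; first = 'a'; last = 'b'

No, "ab" does not match (aa|bb)*


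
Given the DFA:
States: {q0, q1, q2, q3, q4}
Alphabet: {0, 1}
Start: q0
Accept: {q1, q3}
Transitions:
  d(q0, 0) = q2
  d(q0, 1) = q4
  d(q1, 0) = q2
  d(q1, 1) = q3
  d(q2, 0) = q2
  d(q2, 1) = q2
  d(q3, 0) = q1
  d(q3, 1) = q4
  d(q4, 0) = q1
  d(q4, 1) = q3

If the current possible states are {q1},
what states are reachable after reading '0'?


Apply transition on '0' from each current state:
  d(q1, 0) = q2

{q2}


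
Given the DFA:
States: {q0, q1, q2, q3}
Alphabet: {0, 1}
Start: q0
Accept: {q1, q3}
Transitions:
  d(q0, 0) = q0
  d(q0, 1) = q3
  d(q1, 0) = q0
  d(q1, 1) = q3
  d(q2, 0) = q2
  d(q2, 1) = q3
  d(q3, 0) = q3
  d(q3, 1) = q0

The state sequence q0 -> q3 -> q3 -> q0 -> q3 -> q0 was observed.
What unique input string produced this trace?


Trace back each transition to find the symbol:
  q0 --[1]--> q3
  q3 --[0]--> q3
  q3 --[1]--> q0
  q0 --[1]--> q3
  q3 --[1]--> q0

"10111"


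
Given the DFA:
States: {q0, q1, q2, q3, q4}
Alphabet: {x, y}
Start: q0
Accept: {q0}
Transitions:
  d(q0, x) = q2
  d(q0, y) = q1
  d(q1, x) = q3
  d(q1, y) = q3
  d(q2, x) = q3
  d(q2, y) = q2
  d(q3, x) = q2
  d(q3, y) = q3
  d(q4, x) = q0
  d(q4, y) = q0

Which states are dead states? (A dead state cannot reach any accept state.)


Forward reachability from each state:
  q0 -> reaches accept state q0 (live)
  q1 -> reaches {q1, q2, q3}, no accept state (dead)
  q2 -> reaches {q2, q3}, no accept state (dead)
  q3 -> reaches {q2, q3}, no accept state (dead)
  q4 -> reaches accept state q0 (live)

{q1, q2, q3}


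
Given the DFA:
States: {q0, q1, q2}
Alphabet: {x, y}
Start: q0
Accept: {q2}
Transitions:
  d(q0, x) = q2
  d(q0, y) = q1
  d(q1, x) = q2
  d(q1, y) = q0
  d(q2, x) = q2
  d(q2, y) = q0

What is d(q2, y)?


Looking up transition d(q2, y)

q0


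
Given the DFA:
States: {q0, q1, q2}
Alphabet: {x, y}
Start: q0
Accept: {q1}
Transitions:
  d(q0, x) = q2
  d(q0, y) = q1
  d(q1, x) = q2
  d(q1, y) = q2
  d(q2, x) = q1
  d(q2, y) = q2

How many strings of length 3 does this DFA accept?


Enumerating all length-3 strings:
  "xxx" -> q2 [reject]
  "xxy" -> q2 [reject]
  "xyx" -> q1 [accept]
  "xyy" -> q2 [reject]
  "yxx" -> q1 [accept]
  "yxy" -> q2 [reject]
  "yyx" -> q1 [accept]
  "yyy" -> q2 [reject]

3 out of 8


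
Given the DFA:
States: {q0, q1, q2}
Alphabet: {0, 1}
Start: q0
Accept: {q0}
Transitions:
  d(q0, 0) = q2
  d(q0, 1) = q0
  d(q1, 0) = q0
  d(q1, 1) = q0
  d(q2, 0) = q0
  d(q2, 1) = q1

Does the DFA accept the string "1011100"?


Trace: q0 -> q0 -> q2 -> q1 -> q0 -> q0 -> q2 -> q0
Final state: q0
Accept states: {q0}

Yes, accepted (final state q0 is an accept state)


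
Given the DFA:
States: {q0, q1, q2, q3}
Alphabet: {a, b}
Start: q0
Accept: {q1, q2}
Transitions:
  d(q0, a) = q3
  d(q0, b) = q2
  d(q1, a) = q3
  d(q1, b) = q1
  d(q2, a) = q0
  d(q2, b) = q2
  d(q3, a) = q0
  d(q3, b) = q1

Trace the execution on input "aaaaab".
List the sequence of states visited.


Input: aaaaab
d(q0, a) = q3
d(q3, a) = q0
d(q0, a) = q3
d(q3, a) = q0
d(q0, a) = q3
d(q3, b) = q1


q0 -> q3 -> q0 -> q3 -> q0 -> q3 -> q1


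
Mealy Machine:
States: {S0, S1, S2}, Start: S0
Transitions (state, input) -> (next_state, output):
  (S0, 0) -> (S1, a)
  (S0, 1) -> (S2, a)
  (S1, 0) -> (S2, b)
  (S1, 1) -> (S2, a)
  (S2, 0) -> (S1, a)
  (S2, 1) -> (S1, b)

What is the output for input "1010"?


Step-by-step:
  (S0, 1) -> (S2, a)
  (S2, 0) -> (S1, a)
  (S1, 1) -> (S2, a)
  (S2, 0) -> (S1, a)

"aaaa"


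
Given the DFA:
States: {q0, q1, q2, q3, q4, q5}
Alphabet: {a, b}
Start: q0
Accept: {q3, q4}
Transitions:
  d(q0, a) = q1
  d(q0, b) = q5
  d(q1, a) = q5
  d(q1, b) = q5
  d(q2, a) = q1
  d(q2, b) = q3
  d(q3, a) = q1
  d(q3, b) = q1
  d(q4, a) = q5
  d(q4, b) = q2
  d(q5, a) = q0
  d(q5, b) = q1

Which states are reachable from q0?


BFS from q0:
  layer 0: {q0}
  layer 1: {q1, q5}

{q0, q1, q5}


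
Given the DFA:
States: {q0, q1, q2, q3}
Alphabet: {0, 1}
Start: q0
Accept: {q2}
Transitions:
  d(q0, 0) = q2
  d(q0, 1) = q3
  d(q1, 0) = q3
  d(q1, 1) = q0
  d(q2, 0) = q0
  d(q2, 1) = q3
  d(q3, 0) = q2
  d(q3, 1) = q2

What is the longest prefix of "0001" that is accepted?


Run the DFA, marking each prefix where the state is accepting:
  "" -> q0 [reject]
  "0" -> q2 [accept]
  "00" -> q0 [reject]
  "000" -> q2 [accept]
  "0001" -> q3 [reject]

"000"


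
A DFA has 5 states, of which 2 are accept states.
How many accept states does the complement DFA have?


Complement swaps accept and non-accept states.
5 - 2 = 3

3


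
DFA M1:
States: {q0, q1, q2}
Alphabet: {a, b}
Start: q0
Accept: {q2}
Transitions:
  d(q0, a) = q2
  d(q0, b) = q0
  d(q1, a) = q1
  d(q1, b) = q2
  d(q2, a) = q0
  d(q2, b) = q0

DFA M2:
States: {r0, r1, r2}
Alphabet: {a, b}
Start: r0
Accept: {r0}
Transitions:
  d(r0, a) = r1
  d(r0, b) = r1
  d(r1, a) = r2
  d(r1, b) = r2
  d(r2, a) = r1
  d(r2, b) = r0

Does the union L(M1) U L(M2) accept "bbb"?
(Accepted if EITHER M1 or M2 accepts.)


M1: final=q0 accepted=False
M2: final=r0 accepted=True

Yes, union accepts


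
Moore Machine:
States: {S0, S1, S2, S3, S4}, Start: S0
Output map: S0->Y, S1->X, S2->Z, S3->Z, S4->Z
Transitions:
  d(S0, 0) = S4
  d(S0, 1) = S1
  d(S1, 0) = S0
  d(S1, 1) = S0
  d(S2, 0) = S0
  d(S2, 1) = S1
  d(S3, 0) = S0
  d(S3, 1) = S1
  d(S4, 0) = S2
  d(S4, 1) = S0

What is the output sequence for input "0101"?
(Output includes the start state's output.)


Start: S0 (output Y)
  --0--> S4 (output Z)
  --1--> S0 (output Y)
  --0--> S4 (output Z)
  --1--> S0 (output Y)

"YZYZY"


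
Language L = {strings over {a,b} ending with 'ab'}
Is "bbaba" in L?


last two symbols = 'ba'

No, "bbaba" is not in L


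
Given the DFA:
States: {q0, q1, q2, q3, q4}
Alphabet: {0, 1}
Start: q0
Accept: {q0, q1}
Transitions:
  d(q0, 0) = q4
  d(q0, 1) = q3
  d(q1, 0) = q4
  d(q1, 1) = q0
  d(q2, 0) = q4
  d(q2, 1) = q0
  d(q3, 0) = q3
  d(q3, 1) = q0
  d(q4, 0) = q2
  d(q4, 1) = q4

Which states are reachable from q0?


BFS from q0:
  layer 0: {q0}
  layer 1: {q3, q4}
  layer 2: {q2}

{q0, q2, q3, q4}


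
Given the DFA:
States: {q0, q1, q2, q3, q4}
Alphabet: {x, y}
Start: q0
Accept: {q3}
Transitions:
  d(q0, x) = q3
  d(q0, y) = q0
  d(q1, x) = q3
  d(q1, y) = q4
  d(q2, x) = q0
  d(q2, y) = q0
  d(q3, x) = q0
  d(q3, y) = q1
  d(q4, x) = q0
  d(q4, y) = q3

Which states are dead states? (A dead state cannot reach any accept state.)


Forward reachability from each state:
  q0 -> reaches accept state q3 (live)
  q1 -> reaches accept state q3 (live)
  q2 -> reaches accept state q3 (live)
  q3 -> reaches accept state q3 (live)
  q4 -> reaches accept state q3 (live)

None (all states can reach an accept state)


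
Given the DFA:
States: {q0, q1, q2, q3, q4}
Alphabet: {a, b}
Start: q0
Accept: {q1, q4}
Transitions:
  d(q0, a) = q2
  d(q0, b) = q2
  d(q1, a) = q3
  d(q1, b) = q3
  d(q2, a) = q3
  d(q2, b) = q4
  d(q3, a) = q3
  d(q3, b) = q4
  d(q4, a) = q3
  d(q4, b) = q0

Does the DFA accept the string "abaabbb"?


Trace: q0 -> q2 -> q4 -> q3 -> q3 -> q4 -> q0 -> q2
Final state: q2
Accept states: {q1, q4}

No, rejected (final state q2 is not an accept state)


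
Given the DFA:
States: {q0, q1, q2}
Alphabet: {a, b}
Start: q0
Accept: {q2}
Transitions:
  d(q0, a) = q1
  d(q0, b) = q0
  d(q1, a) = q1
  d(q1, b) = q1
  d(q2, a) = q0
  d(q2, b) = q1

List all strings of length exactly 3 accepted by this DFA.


All strings of length 3: 8 total
Accepted: 0

None


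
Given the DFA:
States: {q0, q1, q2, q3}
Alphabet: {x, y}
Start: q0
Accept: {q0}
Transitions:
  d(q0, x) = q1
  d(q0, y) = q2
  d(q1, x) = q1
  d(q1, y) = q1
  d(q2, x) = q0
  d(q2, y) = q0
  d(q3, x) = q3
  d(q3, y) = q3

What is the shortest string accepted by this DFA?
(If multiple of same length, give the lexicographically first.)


BFS by string length (lex-first path to each state shown):
  len 0: q0<-""
Found accept state at length 0.

"" (empty string)


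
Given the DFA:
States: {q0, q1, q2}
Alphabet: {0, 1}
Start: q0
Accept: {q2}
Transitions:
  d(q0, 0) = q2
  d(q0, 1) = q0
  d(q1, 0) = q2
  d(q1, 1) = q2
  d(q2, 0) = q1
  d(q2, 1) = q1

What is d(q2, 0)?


Looking up transition d(q2, 0)

q1


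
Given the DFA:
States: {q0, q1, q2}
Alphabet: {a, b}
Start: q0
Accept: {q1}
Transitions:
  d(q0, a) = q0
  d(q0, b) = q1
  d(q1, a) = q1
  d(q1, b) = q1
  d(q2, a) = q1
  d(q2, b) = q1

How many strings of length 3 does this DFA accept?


Enumerating all length-3 strings:
  "aaa" -> q0 [reject]
  "aab" -> q1 [accept]
  "aba" -> q1 [accept]
  "abb" -> q1 [accept]
  "baa" -> q1 [accept]
  "bab" -> q1 [accept]
  "bba" -> q1 [accept]
  "bbb" -> q1 [accept]

7 out of 8


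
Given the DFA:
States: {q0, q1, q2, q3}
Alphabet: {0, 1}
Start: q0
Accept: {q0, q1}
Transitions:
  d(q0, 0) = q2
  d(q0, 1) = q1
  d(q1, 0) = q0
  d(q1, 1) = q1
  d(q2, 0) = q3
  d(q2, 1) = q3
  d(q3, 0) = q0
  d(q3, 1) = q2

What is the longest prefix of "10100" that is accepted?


Run the DFA, marking each prefix where the state is accepting:
  "" -> q0 [accept]
  "1" -> q1 [accept]
  "10" -> q0 [accept]
  "101" -> q1 [accept]
  "1010" -> q0 [accept]
  "10100" -> q2 [reject]

"1010"


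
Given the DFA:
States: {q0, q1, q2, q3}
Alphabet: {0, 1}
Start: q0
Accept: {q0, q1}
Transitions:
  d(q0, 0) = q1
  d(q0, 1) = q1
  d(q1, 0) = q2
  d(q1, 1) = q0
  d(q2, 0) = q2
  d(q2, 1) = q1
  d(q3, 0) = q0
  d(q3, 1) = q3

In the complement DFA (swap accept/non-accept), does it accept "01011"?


Trace: q0 -> q1 -> q0 -> q1 -> q0 -> q1
Final: q1
Original accept: {q0, q1}
Complement: q1 is in original accept

No, complement rejects (original accepts)


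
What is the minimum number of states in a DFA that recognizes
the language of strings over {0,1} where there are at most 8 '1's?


States: count = 0, 1, ..., 8 (all accepting; 9 states), plus a dead state for count > 8.
Total: 9 + 1 = 10.

10


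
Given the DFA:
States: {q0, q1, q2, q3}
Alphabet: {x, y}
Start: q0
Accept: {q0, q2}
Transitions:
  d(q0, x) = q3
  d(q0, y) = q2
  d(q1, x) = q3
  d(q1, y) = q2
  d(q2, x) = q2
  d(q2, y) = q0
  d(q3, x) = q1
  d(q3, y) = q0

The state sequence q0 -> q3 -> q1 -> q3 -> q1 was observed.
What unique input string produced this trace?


Trace back each transition to find the symbol:
  q0 --[x]--> q3
  q3 --[x]--> q1
  q1 --[x]--> q3
  q3 --[x]--> q1

"xxxx"


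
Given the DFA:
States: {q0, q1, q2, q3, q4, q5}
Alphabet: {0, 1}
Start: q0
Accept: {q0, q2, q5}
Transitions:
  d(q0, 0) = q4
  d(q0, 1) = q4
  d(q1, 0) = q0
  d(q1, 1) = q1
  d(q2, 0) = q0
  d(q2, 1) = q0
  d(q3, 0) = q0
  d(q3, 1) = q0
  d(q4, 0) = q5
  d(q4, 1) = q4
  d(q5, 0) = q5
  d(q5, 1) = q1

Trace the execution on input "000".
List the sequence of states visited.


Input: 000
d(q0, 0) = q4
d(q4, 0) = q5
d(q5, 0) = q5


q0 -> q4 -> q5 -> q5


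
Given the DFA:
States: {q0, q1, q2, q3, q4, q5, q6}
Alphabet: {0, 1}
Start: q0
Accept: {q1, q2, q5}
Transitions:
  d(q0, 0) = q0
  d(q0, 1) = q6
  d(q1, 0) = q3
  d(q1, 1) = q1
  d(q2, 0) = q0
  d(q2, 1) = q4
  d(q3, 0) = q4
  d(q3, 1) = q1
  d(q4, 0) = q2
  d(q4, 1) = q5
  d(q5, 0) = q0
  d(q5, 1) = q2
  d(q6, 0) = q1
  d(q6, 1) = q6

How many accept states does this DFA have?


Accept states listed: {q1, q2, q5}
Counting: q1(1) q2(2) q5(3)

3


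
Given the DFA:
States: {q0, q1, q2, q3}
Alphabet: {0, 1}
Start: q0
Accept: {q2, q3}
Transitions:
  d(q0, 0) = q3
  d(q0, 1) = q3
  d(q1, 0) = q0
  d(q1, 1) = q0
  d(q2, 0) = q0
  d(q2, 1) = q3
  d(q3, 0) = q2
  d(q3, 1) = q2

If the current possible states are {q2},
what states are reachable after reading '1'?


Apply transition on '1' from each current state:
  d(q2, 1) = q3

{q3}


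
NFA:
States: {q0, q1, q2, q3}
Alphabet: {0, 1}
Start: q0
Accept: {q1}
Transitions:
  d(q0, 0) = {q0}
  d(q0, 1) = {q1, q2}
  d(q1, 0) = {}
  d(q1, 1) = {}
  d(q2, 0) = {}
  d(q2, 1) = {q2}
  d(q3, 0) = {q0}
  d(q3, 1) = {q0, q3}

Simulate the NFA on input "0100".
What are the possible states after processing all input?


Start: {q0}
  --0--> {q0}
  --1--> {q1, q2}
  --0--> {}
  --0--> {}

{} (empty set, no valid transitions)


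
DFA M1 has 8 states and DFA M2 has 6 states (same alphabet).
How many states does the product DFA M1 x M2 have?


Product construction pairs every M1 state with every M2 state.
8 * 6 = 48

48


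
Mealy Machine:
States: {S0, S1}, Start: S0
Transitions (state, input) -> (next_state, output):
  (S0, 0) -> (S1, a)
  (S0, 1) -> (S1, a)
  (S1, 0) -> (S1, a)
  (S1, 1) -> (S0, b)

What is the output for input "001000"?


Step-by-step:
  (S0, 0) -> (S1, a)
  (S1, 0) -> (S1, a)
  (S1, 1) -> (S0, b)
  (S0, 0) -> (S1, a)
  (S1, 0) -> (S1, a)
  (S1, 0) -> (S1, a)

"aabaaa"


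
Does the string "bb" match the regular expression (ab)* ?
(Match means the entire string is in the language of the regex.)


|string| = 2; first = 'b'; last = 'b'

No, "bb" does not match (ab)*


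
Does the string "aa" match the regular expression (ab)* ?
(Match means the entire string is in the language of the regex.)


|string| = 2; first = 'a'; last = 'a'

No, "aa" does not match (ab)*


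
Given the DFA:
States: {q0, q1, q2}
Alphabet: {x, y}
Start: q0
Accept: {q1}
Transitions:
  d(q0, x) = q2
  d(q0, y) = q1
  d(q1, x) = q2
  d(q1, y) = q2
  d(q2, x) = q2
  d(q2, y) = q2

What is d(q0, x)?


Looking up transition d(q0, x)

q2


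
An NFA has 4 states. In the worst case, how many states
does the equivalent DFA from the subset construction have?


Subset construction: one DFA state per subset of NFA states.
2^4 = 16

16


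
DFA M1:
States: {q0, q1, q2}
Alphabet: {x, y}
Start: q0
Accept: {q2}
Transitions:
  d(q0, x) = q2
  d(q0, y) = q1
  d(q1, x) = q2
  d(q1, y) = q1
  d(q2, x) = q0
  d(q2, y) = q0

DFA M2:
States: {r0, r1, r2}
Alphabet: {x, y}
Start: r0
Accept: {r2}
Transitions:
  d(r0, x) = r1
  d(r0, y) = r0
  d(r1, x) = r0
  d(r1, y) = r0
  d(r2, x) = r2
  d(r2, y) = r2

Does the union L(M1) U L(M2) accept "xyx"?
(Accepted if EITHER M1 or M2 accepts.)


M1: final=q2 accepted=True
M2: final=r1 accepted=False

Yes, union accepts


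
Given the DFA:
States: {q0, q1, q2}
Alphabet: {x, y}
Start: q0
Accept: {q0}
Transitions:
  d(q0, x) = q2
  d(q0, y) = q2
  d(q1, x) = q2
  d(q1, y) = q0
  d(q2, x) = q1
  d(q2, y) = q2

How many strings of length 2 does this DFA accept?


Enumerating all length-2 strings:
  "xx" -> q1 [reject]
  "xy" -> q2 [reject]
  "yx" -> q1 [reject]
  "yy" -> q2 [reject]

0 out of 4


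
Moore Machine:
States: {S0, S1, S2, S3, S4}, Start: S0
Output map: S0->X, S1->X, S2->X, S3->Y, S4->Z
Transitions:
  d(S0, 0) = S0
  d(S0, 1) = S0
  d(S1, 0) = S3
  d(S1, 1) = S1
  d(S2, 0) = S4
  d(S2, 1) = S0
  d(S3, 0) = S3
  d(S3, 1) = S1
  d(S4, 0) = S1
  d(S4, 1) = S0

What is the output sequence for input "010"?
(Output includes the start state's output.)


Start: S0 (output X)
  --0--> S0 (output X)
  --1--> S0 (output X)
  --0--> S0 (output X)

"XXXX"


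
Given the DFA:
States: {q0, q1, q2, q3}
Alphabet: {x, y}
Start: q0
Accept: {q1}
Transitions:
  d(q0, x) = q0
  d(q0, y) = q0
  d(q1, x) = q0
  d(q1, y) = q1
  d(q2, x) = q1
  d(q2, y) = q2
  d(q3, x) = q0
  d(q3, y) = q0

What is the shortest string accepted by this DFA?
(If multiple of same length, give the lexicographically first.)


BFS by string length (lex-first path to each state shown):
  len 0: q0<-""
  len 1: q0<-"x"
  len 2: q0<-"xx"
  len 3: q0<-"xxx"
  len 4: q0<-"xxxx"
  len 5: q0<-"xxxxx"
  len 6: q0<-"xxxxxx"
  len 7: q0<-"xxxxxxx"
  len 8: q0<-"xxxxxxxx"

No string accepted (empty language)


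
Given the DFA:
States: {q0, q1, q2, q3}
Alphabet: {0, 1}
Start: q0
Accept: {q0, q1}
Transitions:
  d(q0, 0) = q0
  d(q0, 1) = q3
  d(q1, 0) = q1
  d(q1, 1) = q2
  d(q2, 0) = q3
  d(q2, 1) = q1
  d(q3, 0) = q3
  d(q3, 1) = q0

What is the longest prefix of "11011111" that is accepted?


Run the DFA, marking each prefix where the state is accepting:
  "" -> q0 [accept]
  "1" -> q3 [reject]
  "11" -> q0 [accept]
  "110" -> q0 [accept]
  "1101" -> q3 [reject]
  "11011" -> q0 [accept]
  "110111" -> q3 [reject]
  "1101111" -> q0 [accept]
  "11011111" -> q3 [reject]

"1101111"


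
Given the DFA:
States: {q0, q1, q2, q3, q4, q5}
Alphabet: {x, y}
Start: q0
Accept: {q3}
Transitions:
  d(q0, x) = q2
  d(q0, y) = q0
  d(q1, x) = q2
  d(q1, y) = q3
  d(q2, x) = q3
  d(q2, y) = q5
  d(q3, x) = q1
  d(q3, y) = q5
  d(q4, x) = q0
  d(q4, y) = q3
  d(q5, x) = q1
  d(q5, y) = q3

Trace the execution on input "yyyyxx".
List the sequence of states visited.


Input: yyyyxx
d(q0, y) = q0
d(q0, y) = q0
d(q0, y) = q0
d(q0, y) = q0
d(q0, x) = q2
d(q2, x) = q3


q0 -> q0 -> q0 -> q0 -> q0 -> q2 -> q3


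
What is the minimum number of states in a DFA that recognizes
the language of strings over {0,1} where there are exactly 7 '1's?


States: count = 0, 1, ..., 7 (that's 8 states), plus a dead state for count > 7.
Total: 8 + 1 = 9. Accept = count-7 state.

9


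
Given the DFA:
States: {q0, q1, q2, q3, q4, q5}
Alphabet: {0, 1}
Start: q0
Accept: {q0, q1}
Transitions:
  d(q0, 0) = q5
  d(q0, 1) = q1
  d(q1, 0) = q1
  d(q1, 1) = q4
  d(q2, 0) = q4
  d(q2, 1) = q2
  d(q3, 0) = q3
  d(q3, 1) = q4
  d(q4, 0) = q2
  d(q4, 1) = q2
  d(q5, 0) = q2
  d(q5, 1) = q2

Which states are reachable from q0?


BFS from q0:
  layer 0: {q0}
  layer 1: {q1, q5}
  layer 2: {q2, q4}

{q0, q1, q2, q4, q5}


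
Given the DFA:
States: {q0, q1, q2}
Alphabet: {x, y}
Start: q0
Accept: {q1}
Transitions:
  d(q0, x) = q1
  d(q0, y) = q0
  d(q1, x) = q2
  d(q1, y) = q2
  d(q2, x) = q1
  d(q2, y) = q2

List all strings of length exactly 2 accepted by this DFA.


All strings of length 2: 4 total
Accepted: 1

"yx"


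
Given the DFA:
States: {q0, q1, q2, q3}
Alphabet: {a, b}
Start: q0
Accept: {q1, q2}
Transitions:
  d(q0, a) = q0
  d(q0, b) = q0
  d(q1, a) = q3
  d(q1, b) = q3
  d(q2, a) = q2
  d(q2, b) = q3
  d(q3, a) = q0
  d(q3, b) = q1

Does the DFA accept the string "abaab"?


Trace: q0 -> q0 -> q0 -> q0 -> q0 -> q0
Final state: q0
Accept states: {q1, q2}

No, rejected (final state q0 is not an accept state)


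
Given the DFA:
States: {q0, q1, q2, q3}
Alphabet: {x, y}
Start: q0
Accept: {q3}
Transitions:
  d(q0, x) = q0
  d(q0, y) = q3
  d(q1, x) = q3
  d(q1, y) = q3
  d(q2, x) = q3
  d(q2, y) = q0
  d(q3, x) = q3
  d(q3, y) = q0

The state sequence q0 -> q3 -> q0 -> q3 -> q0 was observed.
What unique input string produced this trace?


Trace back each transition to find the symbol:
  q0 --[y]--> q3
  q3 --[y]--> q0
  q0 --[y]--> q3
  q3 --[y]--> q0

"yyyy"


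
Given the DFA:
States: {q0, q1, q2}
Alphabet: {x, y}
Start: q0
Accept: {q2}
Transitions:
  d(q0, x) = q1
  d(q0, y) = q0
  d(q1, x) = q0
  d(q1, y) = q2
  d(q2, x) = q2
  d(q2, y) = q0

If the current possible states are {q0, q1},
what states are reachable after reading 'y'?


Apply transition on 'y' from each current state:
  d(q0, y) = q0
  d(q1, y) = q2

{q0, q2}


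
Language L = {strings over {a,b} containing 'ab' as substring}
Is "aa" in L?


'ab' does not occur

No, "aa" is not in L


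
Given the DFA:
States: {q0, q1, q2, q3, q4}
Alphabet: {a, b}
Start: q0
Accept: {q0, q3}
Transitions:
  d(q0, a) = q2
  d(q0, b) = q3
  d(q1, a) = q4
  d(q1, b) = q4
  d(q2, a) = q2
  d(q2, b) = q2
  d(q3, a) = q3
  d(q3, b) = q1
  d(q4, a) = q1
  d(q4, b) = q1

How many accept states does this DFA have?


Accept states listed: {q0, q3}
Counting: q0(1) q3(2)

2


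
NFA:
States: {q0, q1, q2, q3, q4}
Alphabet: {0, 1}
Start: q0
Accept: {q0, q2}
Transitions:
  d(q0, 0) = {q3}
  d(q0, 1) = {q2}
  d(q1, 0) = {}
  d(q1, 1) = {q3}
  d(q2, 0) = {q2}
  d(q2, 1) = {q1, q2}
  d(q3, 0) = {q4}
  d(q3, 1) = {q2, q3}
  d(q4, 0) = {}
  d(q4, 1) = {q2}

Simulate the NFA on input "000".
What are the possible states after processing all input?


Start: {q0}
  --0--> {q3}
  --0--> {q4}
  --0--> {}

{} (empty set, no valid transitions)


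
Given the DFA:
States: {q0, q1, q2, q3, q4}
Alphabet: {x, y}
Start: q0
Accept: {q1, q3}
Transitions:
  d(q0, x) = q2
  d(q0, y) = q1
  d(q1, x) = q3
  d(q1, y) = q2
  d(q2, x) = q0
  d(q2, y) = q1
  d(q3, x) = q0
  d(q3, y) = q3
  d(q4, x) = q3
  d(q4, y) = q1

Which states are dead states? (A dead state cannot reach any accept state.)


Forward reachability from each state:
  q0 -> reaches accept state q1 (live)
  q1 -> reaches accept state q1 (live)
  q2 -> reaches accept state q1 (live)
  q3 -> reaches accept state q1 (live)
  q4 -> reaches accept state q1 (live)

None (all states can reach an accept state)


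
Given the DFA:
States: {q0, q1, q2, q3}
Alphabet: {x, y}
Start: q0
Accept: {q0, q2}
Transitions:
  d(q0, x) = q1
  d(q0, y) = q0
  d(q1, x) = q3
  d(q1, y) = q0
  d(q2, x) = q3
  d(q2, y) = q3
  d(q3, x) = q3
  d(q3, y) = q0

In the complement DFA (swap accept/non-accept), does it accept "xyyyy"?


Trace: q0 -> q1 -> q0 -> q0 -> q0 -> q0
Final: q0
Original accept: {q0, q2}
Complement: q0 is in original accept

No, complement rejects (original accepts)


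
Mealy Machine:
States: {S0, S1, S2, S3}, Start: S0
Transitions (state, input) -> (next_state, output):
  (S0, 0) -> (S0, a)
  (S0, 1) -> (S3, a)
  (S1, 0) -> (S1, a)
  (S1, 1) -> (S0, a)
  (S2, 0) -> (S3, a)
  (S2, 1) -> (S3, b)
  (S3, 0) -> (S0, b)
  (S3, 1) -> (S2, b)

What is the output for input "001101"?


Step-by-step:
  (S0, 0) -> (S0, a)
  (S0, 0) -> (S0, a)
  (S0, 1) -> (S3, a)
  (S3, 1) -> (S2, b)
  (S2, 0) -> (S3, a)
  (S3, 1) -> (S2, b)

"aaabab"


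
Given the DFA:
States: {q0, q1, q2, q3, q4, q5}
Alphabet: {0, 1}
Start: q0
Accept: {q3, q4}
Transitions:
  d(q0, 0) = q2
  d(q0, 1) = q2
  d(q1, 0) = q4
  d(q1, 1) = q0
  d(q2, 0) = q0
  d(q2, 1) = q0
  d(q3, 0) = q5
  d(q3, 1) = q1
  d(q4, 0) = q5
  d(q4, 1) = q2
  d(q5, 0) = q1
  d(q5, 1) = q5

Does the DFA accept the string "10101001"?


Trace: q0 -> q2 -> q0 -> q2 -> q0 -> q2 -> q0 -> q2 -> q0
Final state: q0
Accept states: {q3, q4}

No, rejected (final state q0 is not an accept state)


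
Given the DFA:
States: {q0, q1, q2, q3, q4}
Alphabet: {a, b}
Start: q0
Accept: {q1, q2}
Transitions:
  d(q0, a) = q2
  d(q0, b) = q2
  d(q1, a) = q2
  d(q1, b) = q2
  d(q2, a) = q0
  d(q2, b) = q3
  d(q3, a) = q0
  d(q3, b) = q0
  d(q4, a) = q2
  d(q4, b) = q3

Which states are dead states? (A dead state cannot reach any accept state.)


Forward reachability from each state:
  q0 -> reaches accept state q2 (live)
  q1 -> reaches accept state q1 (live)
  q2 -> reaches accept state q2 (live)
  q3 -> reaches accept state q2 (live)
  q4 -> reaches accept state q2 (live)

None (all states can reach an accept state)


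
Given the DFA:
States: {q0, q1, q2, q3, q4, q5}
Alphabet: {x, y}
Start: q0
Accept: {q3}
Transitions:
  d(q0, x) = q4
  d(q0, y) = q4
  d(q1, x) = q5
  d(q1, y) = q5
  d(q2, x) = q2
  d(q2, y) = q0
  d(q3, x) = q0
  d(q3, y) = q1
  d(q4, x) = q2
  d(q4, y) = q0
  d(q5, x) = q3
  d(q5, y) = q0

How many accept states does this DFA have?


Accept states listed: {q3}
Counting: q3(1)

1


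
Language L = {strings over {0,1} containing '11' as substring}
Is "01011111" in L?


'11' occurs at index 3

Yes, "01011111" is in L


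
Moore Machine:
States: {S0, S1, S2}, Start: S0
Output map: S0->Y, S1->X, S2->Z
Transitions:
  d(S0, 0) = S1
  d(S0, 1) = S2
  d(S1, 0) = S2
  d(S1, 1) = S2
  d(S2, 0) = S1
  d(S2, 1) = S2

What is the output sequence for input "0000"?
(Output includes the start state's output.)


Start: S0 (output Y)
  --0--> S1 (output X)
  --0--> S2 (output Z)
  --0--> S1 (output X)
  --0--> S2 (output Z)

"YXZXZ"


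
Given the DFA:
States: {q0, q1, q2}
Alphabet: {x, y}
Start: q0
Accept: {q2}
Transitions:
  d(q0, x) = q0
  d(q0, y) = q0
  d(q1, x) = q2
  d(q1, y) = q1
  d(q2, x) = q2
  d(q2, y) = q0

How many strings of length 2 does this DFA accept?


Enumerating all length-2 strings:
  "xx" -> q0 [reject]
  "xy" -> q0 [reject]
  "yx" -> q0 [reject]
  "yy" -> q0 [reject]

0 out of 4


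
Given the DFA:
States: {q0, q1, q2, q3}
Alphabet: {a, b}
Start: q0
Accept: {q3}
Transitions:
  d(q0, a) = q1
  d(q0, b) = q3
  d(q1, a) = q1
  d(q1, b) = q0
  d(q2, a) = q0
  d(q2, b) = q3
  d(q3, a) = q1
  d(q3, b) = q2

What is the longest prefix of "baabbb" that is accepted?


Run the DFA, marking each prefix where the state is accepting:
  "" -> q0 [reject]
  "b" -> q3 [accept]
  "ba" -> q1 [reject]
  "baa" -> q1 [reject]
  "baab" -> q0 [reject]
  "baabb" -> q3 [accept]
  "baabbb" -> q2 [reject]

"baabb"


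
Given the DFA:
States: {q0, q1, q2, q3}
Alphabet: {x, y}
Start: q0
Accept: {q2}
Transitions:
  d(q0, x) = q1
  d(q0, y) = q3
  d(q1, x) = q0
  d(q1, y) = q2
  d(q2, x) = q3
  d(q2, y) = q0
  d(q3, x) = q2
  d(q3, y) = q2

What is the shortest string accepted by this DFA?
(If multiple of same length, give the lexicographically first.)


BFS by string length (lex-first path to each state shown):
  len 0: q0<-""
  len 1: q1<-"x", q3<-"y"
  len 2: q0<-"xx", q2<-"xy"
Found accept state at length 2.

"xy"


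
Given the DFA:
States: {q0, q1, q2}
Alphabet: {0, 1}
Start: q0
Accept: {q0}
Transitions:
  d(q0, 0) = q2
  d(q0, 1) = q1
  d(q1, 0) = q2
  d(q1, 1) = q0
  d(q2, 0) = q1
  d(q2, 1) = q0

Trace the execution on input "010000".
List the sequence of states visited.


Input: 010000
d(q0, 0) = q2
d(q2, 1) = q0
d(q0, 0) = q2
d(q2, 0) = q1
d(q1, 0) = q2
d(q2, 0) = q1


q0 -> q2 -> q0 -> q2 -> q1 -> q2 -> q1


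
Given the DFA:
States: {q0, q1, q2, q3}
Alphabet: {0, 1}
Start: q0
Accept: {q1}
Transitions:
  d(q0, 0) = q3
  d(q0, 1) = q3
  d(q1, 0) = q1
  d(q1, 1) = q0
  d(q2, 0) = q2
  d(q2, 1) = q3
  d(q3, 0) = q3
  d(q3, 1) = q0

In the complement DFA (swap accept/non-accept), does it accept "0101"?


Trace: q0 -> q3 -> q0 -> q3 -> q0
Final: q0
Original accept: {q1}
Complement: q0 is not in original accept

Yes, complement accepts (original rejects)


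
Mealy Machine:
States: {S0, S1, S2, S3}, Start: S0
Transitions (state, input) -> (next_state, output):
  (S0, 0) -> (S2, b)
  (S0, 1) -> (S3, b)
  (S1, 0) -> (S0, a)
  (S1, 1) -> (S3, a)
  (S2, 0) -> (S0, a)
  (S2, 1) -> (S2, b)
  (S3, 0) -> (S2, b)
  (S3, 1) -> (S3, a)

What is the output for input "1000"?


Step-by-step:
  (S0, 1) -> (S3, b)
  (S3, 0) -> (S2, b)
  (S2, 0) -> (S0, a)
  (S0, 0) -> (S2, b)

"bbab"


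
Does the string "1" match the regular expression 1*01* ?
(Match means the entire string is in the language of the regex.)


|string| = 1; first = '1'; last = '1'

No, "1" does not match 1*01*


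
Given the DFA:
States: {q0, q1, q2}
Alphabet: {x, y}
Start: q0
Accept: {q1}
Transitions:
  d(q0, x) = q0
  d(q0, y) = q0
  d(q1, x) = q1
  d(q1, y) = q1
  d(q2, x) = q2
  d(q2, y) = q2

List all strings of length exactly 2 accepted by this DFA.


All strings of length 2: 4 total
Accepted: 0

None


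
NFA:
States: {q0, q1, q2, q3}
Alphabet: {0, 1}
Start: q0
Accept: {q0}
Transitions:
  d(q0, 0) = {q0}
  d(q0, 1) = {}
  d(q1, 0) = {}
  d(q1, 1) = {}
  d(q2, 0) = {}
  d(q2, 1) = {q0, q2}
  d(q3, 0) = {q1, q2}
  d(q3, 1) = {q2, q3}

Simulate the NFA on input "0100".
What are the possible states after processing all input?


Start: {q0}
  --0--> {q0}
  --1--> {}
  --0--> {}
  --0--> {}

{} (empty set, no valid transitions)


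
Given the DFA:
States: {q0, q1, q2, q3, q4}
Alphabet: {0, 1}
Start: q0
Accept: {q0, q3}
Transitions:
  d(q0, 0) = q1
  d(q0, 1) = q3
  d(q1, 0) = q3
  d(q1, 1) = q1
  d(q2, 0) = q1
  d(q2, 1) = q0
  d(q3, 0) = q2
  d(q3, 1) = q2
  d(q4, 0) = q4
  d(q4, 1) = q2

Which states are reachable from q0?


BFS from q0:
  layer 0: {q0}
  layer 1: {q1, q3}
  layer 2: {q2}

{q0, q1, q2, q3}
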